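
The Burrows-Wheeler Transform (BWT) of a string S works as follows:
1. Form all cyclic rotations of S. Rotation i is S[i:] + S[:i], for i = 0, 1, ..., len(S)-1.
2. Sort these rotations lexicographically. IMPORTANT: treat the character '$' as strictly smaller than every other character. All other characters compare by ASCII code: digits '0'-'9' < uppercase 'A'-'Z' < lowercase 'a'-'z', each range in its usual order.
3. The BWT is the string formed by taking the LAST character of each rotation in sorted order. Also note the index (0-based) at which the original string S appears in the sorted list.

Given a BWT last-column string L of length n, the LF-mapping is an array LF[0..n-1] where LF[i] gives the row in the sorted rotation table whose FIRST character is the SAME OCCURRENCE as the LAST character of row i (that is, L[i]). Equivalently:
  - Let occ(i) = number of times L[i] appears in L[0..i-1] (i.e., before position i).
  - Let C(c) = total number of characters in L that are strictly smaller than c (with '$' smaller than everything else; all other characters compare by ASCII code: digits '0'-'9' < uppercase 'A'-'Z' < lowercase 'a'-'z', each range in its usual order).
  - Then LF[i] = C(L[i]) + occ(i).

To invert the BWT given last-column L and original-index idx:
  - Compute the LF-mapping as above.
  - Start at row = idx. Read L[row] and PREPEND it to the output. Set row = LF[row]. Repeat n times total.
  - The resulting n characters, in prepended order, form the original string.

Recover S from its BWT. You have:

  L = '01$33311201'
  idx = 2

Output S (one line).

Answer: 0311312310$

Derivation:
LF mapping: 1 3 0 8 9 10 4 5 7 2 6
Walk LF starting at row 2, prepending L[row]:
  step 1: row=2, L[2]='$', prepend. Next row=LF[2]=0
  step 2: row=0, L[0]='0', prepend. Next row=LF[0]=1
  step 3: row=1, L[1]='1', prepend. Next row=LF[1]=3
  step 4: row=3, L[3]='3', prepend. Next row=LF[3]=8
  step 5: row=8, L[8]='2', prepend. Next row=LF[8]=7
  step 6: row=7, L[7]='1', prepend. Next row=LF[7]=5
  step 7: row=5, L[5]='3', prepend. Next row=LF[5]=10
  step 8: row=10, L[10]='1', prepend. Next row=LF[10]=6
  step 9: row=6, L[6]='1', prepend. Next row=LF[6]=4
  step 10: row=4, L[4]='3', prepend. Next row=LF[4]=9
  step 11: row=9, L[9]='0', prepend. Next row=LF[9]=2
Reversed output: 0311312310$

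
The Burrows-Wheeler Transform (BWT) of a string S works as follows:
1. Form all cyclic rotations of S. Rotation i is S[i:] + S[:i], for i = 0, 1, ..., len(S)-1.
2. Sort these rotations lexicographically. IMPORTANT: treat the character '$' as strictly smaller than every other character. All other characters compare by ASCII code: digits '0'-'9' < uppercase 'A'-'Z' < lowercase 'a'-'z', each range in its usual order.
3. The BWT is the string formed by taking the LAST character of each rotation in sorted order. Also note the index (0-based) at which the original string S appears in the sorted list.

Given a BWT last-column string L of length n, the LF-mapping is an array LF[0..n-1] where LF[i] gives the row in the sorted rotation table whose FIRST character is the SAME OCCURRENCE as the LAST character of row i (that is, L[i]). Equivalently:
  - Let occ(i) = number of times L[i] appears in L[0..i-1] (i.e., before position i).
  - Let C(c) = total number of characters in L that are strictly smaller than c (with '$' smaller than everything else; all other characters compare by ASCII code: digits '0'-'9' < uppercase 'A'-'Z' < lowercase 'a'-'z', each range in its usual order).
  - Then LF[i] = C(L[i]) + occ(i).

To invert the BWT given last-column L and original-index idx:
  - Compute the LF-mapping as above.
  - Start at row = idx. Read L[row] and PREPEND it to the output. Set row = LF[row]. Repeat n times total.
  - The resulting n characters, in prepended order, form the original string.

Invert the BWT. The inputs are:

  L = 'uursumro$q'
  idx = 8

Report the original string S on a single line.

LF mapping: 7 8 4 6 9 1 5 2 0 3
Walk LF starting at row 8, prepending L[row]:
  step 1: row=8, L[8]='$', prepend. Next row=LF[8]=0
  step 2: row=0, L[0]='u', prepend. Next row=LF[0]=7
  step 3: row=7, L[7]='o', prepend. Next row=LF[7]=2
  step 4: row=2, L[2]='r', prepend. Next row=LF[2]=4
  step 5: row=4, L[4]='u', prepend. Next row=LF[4]=9
  step 6: row=9, L[9]='q', prepend. Next row=LF[9]=3
  step 7: row=3, L[3]='s', prepend. Next row=LF[3]=6
  step 8: row=6, L[6]='r', prepend. Next row=LF[6]=5
  step 9: row=5, L[5]='m', prepend. Next row=LF[5]=1
  step 10: row=1, L[1]='u', prepend. Next row=LF[1]=8
Reversed output: umrsqurou$

Answer: umrsqurou$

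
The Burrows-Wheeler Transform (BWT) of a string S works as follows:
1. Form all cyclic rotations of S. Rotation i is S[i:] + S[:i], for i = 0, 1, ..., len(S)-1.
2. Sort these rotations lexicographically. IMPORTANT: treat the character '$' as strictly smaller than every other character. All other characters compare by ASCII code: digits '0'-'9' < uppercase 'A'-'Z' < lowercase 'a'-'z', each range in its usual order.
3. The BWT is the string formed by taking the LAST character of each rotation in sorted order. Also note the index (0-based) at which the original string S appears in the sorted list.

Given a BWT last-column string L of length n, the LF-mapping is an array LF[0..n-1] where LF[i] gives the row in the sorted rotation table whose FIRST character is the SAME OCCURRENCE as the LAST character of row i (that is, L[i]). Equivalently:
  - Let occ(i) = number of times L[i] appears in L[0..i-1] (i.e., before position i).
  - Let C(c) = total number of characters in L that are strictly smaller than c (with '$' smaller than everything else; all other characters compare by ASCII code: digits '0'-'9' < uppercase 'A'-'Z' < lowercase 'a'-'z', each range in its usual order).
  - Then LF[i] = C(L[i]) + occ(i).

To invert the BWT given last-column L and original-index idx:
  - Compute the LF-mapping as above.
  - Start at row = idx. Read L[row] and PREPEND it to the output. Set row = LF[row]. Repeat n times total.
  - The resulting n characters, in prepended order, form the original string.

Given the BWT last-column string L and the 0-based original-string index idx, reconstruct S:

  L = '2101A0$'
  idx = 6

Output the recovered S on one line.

LF mapping: 5 3 1 4 6 2 0
Walk LF starting at row 6, prepending L[row]:
  step 1: row=6, L[6]='$', prepend. Next row=LF[6]=0
  step 2: row=0, L[0]='2', prepend. Next row=LF[0]=5
  step 3: row=5, L[5]='0', prepend. Next row=LF[5]=2
  step 4: row=2, L[2]='0', prepend. Next row=LF[2]=1
  step 5: row=1, L[1]='1', prepend. Next row=LF[1]=3
  step 6: row=3, L[3]='1', prepend. Next row=LF[3]=4
  step 7: row=4, L[4]='A', prepend. Next row=LF[4]=6
Reversed output: A11002$

Answer: A11002$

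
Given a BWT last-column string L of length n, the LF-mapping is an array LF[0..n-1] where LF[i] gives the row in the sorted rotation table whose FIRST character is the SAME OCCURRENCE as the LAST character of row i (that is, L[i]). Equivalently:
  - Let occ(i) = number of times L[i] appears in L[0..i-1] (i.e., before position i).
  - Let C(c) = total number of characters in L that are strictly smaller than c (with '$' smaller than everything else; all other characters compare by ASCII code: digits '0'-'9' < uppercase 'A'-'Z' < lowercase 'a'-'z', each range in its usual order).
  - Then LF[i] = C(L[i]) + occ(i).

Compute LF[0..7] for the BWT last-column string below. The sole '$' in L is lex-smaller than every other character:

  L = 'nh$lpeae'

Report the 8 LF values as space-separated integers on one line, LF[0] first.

Char counts: '$':1, 'a':1, 'e':2, 'h':1, 'l':1, 'n':1, 'p':1
C (first-col start): C('$')=0, C('a')=1, C('e')=2, C('h')=4, C('l')=5, C('n')=6, C('p')=7
L[0]='n': occ=0, LF[0]=C('n')+0=6+0=6
L[1]='h': occ=0, LF[1]=C('h')+0=4+0=4
L[2]='$': occ=0, LF[2]=C('$')+0=0+0=0
L[3]='l': occ=0, LF[3]=C('l')+0=5+0=5
L[4]='p': occ=0, LF[4]=C('p')+0=7+0=7
L[5]='e': occ=0, LF[5]=C('e')+0=2+0=2
L[6]='a': occ=0, LF[6]=C('a')+0=1+0=1
L[7]='e': occ=1, LF[7]=C('e')+1=2+1=3

Answer: 6 4 0 5 7 2 1 3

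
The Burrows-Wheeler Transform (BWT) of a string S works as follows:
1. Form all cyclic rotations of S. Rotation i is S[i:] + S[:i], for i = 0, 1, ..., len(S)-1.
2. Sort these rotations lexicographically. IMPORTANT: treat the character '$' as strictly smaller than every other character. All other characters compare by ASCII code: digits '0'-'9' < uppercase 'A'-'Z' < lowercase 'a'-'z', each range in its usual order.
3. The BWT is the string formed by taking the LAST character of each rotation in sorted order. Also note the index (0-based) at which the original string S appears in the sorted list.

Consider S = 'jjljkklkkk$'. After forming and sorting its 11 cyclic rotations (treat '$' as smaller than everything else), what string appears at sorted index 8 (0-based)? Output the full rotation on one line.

All 11 rotations (rotation i = S[i:]+S[:i]):
  rot[0] = jjljkklkkk$
  rot[1] = jljkklkkk$j
  rot[2] = ljkklkkk$jj
  rot[3] = jkklkkk$jjl
  rot[4] = kklkkk$jjlj
  rot[5] = klkkk$jjljk
  rot[6] = lkkk$jjljkk
  rot[7] = kkk$jjljkkl
  rot[8] = kk$jjljkklk
  rot[9] = k$jjljkklkk
  rot[10] = $jjljkklkkk
Sorted (with $ < everything):
  sorted[0] = $jjljkklkkk
  sorted[1] = jjljkklkkk$
  sorted[2] = jkklkkk$jjl
  sorted[3] = jljkklkkk$j
  sorted[4] = k$jjljkklkk
  sorted[5] = kk$jjljkklk
  sorted[6] = kkk$jjljkkl
  sorted[7] = kklkkk$jjlj
  sorted[8] = klkkk$jjljk
  sorted[9] = ljkklkkk$jj
  sorted[10] = lkkk$jjljkk
sorted[8] = klkkk$jjljk

Answer: klkkk$jjljk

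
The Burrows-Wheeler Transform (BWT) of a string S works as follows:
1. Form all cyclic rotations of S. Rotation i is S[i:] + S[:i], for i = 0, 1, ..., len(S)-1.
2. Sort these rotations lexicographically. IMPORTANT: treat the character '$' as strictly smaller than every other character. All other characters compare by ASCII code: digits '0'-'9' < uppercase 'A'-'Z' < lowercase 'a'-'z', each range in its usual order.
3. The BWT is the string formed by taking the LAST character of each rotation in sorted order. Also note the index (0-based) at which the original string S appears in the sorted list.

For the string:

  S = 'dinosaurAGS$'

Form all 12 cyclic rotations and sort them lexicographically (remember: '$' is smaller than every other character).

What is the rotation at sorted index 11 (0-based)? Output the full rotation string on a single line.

All 12 rotations (rotation i = S[i:]+S[:i]):
  rot[0] = dinosaurAGS$
  rot[1] = inosaurAGS$d
  rot[2] = nosaurAGS$di
  rot[3] = osaurAGS$din
  rot[4] = saurAGS$dino
  rot[5] = aurAGS$dinos
  rot[6] = urAGS$dinosa
  rot[7] = rAGS$dinosau
  rot[8] = AGS$dinosaur
  rot[9] = GS$dinosaurA
  rot[10] = S$dinosaurAG
  rot[11] = $dinosaurAGS
Sorted (with $ < everything):
  sorted[0] = $dinosaurAGS
  sorted[1] = AGS$dinosaur
  sorted[2] = GS$dinosaurA
  sorted[3] = S$dinosaurAG
  sorted[4] = aurAGS$dinos
  sorted[5] = dinosaurAGS$
  sorted[6] = inosaurAGS$d
  sorted[7] = nosaurAGS$di
  sorted[8] = osaurAGS$din
  sorted[9] = rAGS$dinosau
  sorted[10] = saurAGS$dino
  sorted[11] = urAGS$dinosa
sorted[11] = urAGS$dinosa

Answer: urAGS$dinosa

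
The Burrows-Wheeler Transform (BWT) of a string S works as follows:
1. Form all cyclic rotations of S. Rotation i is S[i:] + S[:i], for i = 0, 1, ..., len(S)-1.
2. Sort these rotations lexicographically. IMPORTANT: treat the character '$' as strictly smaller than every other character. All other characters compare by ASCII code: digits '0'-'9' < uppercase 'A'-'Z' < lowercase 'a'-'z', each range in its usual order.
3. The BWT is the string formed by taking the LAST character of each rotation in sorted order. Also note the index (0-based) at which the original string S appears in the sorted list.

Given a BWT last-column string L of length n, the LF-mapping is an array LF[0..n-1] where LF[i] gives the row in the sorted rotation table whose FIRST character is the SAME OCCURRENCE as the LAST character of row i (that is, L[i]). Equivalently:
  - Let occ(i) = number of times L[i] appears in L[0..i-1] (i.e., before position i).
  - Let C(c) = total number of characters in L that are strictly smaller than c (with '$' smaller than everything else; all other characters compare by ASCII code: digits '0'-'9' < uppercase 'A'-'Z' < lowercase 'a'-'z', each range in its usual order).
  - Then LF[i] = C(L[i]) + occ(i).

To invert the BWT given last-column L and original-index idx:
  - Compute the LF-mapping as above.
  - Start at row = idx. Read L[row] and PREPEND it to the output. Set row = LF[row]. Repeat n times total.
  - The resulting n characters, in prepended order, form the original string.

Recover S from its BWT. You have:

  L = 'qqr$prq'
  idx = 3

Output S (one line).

Answer: qpqrrq$

Derivation:
LF mapping: 2 3 5 0 1 6 4
Walk LF starting at row 3, prepending L[row]:
  step 1: row=3, L[3]='$', prepend. Next row=LF[3]=0
  step 2: row=0, L[0]='q', prepend. Next row=LF[0]=2
  step 3: row=2, L[2]='r', prepend. Next row=LF[2]=5
  step 4: row=5, L[5]='r', prepend. Next row=LF[5]=6
  step 5: row=6, L[6]='q', prepend. Next row=LF[6]=4
  step 6: row=4, L[4]='p', prepend. Next row=LF[4]=1
  step 7: row=1, L[1]='q', prepend. Next row=LF[1]=3
Reversed output: qpqrrq$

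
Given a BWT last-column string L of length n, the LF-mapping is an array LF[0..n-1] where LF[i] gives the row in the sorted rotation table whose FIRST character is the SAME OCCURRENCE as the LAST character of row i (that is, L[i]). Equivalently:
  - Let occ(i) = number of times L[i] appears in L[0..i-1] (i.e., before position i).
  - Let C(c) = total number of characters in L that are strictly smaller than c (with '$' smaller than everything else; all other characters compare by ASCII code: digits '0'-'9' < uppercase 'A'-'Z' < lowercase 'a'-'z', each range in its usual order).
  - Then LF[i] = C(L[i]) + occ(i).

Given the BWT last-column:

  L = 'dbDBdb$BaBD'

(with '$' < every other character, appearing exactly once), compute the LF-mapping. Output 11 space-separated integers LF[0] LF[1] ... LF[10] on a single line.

Answer: 9 7 4 1 10 8 0 2 6 3 5

Derivation:
Char counts: '$':1, 'B':3, 'D':2, 'a':1, 'b':2, 'd':2
C (first-col start): C('$')=0, C('B')=1, C('D')=4, C('a')=6, C('b')=7, C('d')=9
L[0]='d': occ=0, LF[0]=C('d')+0=9+0=9
L[1]='b': occ=0, LF[1]=C('b')+0=7+0=7
L[2]='D': occ=0, LF[2]=C('D')+0=4+0=4
L[3]='B': occ=0, LF[3]=C('B')+0=1+0=1
L[4]='d': occ=1, LF[4]=C('d')+1=9+1=10
L[5]='b': occ=1, LF[5]=C('b')+1=7+1=8
L[6]='$': occ=0, LF[6]=C('$')+0=0+0=0
L[7]='B': occ=1, LF[7]=C('B')+1=1+1=2
L[8]='a': occ=0, LF[8]=C('a')+0=6+0=6
L[9]='B': occ=2, LF[9]=C('B')+2=1+2=3
L[10]='D': occ=1, LF[10]=C('D')+1=4+1=5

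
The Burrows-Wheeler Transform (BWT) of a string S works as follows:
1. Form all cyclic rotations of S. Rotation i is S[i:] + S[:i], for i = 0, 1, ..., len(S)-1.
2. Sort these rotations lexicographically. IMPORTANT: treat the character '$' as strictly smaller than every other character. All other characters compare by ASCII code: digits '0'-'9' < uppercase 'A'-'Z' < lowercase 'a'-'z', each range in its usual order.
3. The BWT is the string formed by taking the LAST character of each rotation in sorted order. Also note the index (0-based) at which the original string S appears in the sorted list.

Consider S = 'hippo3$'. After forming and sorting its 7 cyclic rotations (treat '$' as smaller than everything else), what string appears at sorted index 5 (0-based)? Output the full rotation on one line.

All 7 rotations (rotation i = S[i:]+S[:i]):
  rot[0] = hippo3$
  rot[1] = ippo3$h
  rot[2] = ppo3$hi
  rot[3] = po3$hip
  rot[4] = o3$hipp
  rot[5] = 3$hippo
  rot[6] = $hippo3
Sorted (with $ < everything):
  sorted[0] = $hippo3
  sorted[1] = 3$hippo
  sorted[2] = hippo3$
  sorted[3] = ippo3$h
  sorted[4] = o3$hipp
  sorted[5] = po3$hip
  sorted[6] = ppo3$hi
sorted[5] = po3$hip

Answer: po3$hip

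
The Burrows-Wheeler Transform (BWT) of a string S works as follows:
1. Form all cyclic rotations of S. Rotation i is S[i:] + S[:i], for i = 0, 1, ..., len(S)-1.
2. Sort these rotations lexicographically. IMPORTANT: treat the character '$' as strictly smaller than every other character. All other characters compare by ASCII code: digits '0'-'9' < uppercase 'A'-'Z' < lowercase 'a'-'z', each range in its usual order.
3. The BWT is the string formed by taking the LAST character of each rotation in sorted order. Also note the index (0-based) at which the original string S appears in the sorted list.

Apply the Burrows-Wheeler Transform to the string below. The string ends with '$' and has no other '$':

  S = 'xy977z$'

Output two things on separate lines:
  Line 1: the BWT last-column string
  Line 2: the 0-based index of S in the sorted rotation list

All 7 rotations (rotation i = S[i:]+S[:i]):
  rot[0] = xy977z$
  rot[1] = y977z$x
  rot[2] = 977z$xy
  rot[3] = 77z$xy9
  rot[4] = 7z$xy97
  rot[5] = z$xy977
  rot[6] = $xy977z
Sorted (with $ < everything):
  sorted[0] = $xy977z  (last char: 'z')
  sorted[1] = 77z$xy9  (last char: '9')
  sorted[2] = 7z$xy97  (last char: '7')
  sorted[3] = 977z$xy  (last char: 'y')
  sorted[4] = xy977z$  (last char: '$')
  sorted[5] = y977z$x  (last char: 'x')
  sorted[6] = z$xy977  (last char: '7')
Last column: z97y$x7
Original string S is at sorted index 4

Answer: z97y$x7
4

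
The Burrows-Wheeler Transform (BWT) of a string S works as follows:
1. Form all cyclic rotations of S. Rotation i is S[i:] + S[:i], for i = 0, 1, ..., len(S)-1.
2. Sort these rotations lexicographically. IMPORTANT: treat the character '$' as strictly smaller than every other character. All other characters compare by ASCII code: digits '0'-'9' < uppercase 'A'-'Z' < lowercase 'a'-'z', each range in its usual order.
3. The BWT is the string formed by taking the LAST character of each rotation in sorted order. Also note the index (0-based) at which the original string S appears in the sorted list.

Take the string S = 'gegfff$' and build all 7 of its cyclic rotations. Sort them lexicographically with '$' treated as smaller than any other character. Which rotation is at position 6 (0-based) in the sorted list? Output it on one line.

All 7 rotations (rotation i = S[i:]+S[:i]):
  rot[0] = gegfff$
  rot[1] = egfff$g
  rot[2] = gfff$ge
  rot[3] = fff$geg
  rot[4] = ff$gegf
  rot[5] = f$gegff
  rot[6] = $gegfff
Sorted (with $ < everything):
  sorted[0] = $gegfff
  sorted[1] = egfff$g
  sorted[2] = f$gegff
  sorted[3] = ff$gegf
  sorted[4] = fff$geg
  sorted[5] = gegfff$
  sorted[6] = gfff$ge
sorted[6] = gfff$ge

Answer: gfff$ge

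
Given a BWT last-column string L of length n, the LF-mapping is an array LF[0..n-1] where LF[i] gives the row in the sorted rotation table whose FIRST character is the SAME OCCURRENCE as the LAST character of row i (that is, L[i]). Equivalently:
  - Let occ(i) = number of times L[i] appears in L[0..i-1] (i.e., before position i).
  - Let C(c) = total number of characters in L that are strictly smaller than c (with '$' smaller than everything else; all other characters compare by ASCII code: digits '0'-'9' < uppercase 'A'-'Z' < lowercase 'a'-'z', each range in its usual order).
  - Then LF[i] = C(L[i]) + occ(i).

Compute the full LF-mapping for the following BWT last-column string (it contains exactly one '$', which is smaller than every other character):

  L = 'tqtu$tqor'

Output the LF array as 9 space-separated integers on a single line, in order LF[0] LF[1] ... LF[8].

Answer: 5 2 6 8 0 7 3 1 4

Derivation:
Char counts: '$':1, 'o':1, 'q':2, 'r':1, 't':3, 'u':1
C (first-col start): C('$')=0, C('o')=1, C('q')=2, C('r')=4, C('t')=5, C('u')=8
L[0]='t': occ=0, LF[0]=C('t')+0=5+0=5
L[1]='q': occ=0, LF[1]=C('q')+0=2+0=2
L[2]='t': occ=1, LF[2]=C('t')+1=5+1=6
L[3]='u': occ=0, LF[3]=C('u')+0=8+0=8
L[4]='$': occ=0, LF[4]=C('$')+0=0+0=0
L[5]='t': occ=2, LF[5]=C('t')+2=5+2=7
L[6]='q': occ=1, LF[6]=C('q')+1=2+1=3
L[7]='o': occ=0, LF[7]=C('o')+0=1+0=1
L[8]='r': occ=0, LF[8]=C('r')+0=4+0=4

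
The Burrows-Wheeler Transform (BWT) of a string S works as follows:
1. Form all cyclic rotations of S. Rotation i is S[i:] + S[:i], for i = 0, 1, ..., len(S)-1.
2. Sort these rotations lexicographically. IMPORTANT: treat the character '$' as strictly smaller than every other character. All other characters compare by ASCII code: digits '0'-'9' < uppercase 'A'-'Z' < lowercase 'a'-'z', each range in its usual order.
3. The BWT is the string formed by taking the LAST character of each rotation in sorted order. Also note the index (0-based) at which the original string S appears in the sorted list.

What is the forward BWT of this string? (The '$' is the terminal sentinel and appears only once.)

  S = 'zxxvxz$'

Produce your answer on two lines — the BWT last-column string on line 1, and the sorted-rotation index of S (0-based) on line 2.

Answer: zxxzvx$
6

Derivation:
All 7 rotations (rotation i = S[i:]+S[:i]):
  rot[0] = zxxvxz$
  rot[1] = xxvxz$z
  rot[2] = xvxz$zx
  rot[3] = vxz$zxx
  rot[4] = xz$zxxv
  rot[5] = z$zxxvx
  rot[6] = $zxxvxz
Sorted (with $ < everything):
  sorted[0] = $zxxvxz  (last char: 'z')
  sorted[1] = vxz$zxx  (last char: 'x')
  sorted[2] = xvxz$zx  (last char: 'x')
  sorted[3] = xxvxz$z  (last char: 'z')
  sorted[4] = xz$zxxv  (last char: 'v')
  sorted[5] = z$zxxvx  (last char: 'x')
  sorted[6] = zxxvxz$  (last char: '$')
Last column: zxxzvx$
Original string S is at sorted index 6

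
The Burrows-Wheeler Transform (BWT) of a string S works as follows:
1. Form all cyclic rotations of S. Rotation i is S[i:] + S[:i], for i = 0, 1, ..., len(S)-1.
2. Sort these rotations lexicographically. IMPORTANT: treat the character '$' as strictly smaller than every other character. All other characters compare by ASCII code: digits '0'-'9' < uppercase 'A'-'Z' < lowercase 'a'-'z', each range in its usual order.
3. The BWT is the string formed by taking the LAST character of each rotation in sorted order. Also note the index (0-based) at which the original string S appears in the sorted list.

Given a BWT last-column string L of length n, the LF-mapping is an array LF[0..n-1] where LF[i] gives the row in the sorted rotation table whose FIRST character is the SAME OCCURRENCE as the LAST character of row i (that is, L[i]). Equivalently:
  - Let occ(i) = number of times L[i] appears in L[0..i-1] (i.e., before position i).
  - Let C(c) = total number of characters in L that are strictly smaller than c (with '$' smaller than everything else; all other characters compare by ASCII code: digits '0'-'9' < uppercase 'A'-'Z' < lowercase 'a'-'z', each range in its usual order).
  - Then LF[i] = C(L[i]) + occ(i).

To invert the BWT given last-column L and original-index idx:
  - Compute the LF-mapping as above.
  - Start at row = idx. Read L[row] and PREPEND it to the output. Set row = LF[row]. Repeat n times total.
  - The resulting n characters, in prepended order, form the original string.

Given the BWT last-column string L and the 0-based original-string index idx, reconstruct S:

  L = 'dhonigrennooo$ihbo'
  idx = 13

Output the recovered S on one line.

LF mapping: 2 5 12 9 7 4 17 3 10 11 13 14 15 0 8 6 1 16
Walk LF starting at row 13, prepending L[row]:
  step 1: row=13, L[13]='$', prepend. Next row=LF[13]=0
  step 2: row=0, L[0]='d', prepend. Next row=LF[0]=2
  step 3: row=2, L[2]='o', prepend. Next row=LF[2]=12
  step 4: row=12, L[12]='o', prepend. Next row=LF[12]=15
  step 5: row=15, L[15]='h', prepend. Next row=LF[15]=6
  step 6: row=6, L[6]='r', prepend. Next row=LF[6]=17
  step 7: row=17, L[17]='o', prepend. Next row=LF[17]=16
  step 8: row=16, L[16]='b', prepend. Next row=LF[16]=1
  step 9: row=1, L[1]='h', prepend. Next row=LF[1]=5
  step 10: row=5, L[5]='g', prepend. Next row=LF[5]=4
  step 11: row=4, L[4]='i', prepend. Next row=LF[4]=7
  step 12: row=7, L[7]='e', prepend. Next row=LF[7]=3
  step 13: row=3, L[3]='n', prepend. Next row=LF[3]=9
  step 14: row=9, L[9]='n', prepend. Next row=LF[9]=11
  step 15: row=11, L[11]='o', prepend. Next row=LF[11]=14
  step 16: row=14, L[14]='i', prepend. Next row=LF[14]=8
  step 17: row=8, L[8]='n', prepend. Next row=LF[8]=10
  step 18: row=10, L[10]='o', prepend. Next row=LF[10]=13
Reversed output: onionneighborhood$

Answer: onionneighborhood$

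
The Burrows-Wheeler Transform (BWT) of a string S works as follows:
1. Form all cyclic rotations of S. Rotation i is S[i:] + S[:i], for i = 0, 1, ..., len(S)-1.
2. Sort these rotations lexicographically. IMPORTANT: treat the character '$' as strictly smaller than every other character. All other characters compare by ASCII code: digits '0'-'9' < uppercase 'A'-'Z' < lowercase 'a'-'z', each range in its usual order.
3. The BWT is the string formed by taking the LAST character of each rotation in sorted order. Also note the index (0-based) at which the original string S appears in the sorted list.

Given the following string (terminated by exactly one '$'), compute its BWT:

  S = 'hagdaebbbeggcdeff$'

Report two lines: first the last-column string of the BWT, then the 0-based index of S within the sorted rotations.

Answer: fdhebbggcadbfegae$
17

Derivation:
All 18 rotations (rotation i = S[i:]+S[:i]):
  rot[0] = hagdaebbbeggcdeff$
  rot[1] = agdaebbbeggcdeff$h
  rot[2] = gdaebbbeggcdeff$ha
  rot[3] = daebbbeggcdeff$hag
  rot[4] = aebbbeggcdeff$hagd
  rot[5] = ebbbeggcdeff$hagda
  rot[6] = bbbeggcdeff$hagdae
  rot[7] = bbeggcdeff$hagdaeb
  rot[8] = beggcdeff$hagdaebb
  rot[9] = eggcdeff$hagdaebbb
  rot[10] = ggcdeff$hagdaebbbe
  rot[11] = gcdeff$hagdaebbbeg
  rot[12] = cdeff$hagdaebbbegg
  rot[13] = deff$hagdaebbbeggc
  rot[14] = eff$hagdaebbbeggcd
  rot[15] = ff$hagdaebbbeggcde
  rot[16] = f$hagdaebbbeggcdef
  rot[17] = $hagdaebbbeggcdeff
Sorted (with $ < everything):
  sorted[0] = $hagdaebbbeggcdeff  (last char: 'f')
  sorted[1] = aebbbeggcdeff$hagd  (last char: 'd')
  sorted[2] = agdaebbbeggcdeff$h  (last char: 'h')
  sorted[3] = bbbeggcdeff$hagdae  (last char: 'e')
  sorted[4] = bbeggcdeff$hagdaeb  (last char: 'b')
  sorted[5] = beggcdeff$hagdaebb  (last char: 'b')
  sorted[6] = cdeff$hagdaebbbegg  (last char: 'g')
  sorted[7] = daebbbeggcdeff$hag  (last char: 'g')
  sorted[8] = deff$hagdaebbbeggc  (last char: 'c')
  sorted[9] = ebbbeggcdeff$hagda  (last char: 'a')
  sorted[10] = eff$hagdaebbbeggcd  (last char: 'd')
  sorted[11] = eggcdeff$hagdaebbb  (last char: 'b')
  sorted[12] = f$hagdaebbbeggcdef  (last char: 'f')
  sorted[13] = ff$hagdaebbbeggcde  (last char: 'e')
  sorted[14] = gcdeff$hagdaebbbeg  (last char: 'g')
  sorted[15] = gdaebbbeggcdeff$ha  (last char: 'a')
  sorted[16] = ggcdeff$hagdaebbbe  (last char: 'e')
  sorted[17] = hagdaebbbeggcdeff$  (last char: '$')
Last column: fdhebbggcadbfegae$
Original string S is at sorted index 17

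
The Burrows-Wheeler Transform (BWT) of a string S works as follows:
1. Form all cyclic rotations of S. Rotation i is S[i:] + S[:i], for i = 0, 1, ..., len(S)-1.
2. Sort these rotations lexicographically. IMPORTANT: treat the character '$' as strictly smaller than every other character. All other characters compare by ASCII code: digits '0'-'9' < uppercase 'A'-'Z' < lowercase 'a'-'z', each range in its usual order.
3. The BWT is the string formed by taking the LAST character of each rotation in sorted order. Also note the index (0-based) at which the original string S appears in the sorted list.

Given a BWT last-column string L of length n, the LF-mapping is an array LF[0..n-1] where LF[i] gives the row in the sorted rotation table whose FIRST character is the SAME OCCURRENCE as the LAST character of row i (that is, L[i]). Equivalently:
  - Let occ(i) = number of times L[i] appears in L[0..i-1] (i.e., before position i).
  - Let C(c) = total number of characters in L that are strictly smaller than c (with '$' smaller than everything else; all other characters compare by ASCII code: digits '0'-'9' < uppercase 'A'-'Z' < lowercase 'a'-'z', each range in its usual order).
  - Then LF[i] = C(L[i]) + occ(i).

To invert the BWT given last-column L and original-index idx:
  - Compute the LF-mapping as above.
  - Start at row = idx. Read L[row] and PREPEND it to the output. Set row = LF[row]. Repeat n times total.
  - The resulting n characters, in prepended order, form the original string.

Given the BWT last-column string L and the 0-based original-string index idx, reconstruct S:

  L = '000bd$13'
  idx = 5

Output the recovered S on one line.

LF mapping: 1 2 3 6 7 0 4 5
Walk LF starting at row 5, prepending L[row]:
  step 1: row=5, L[5]='$', prepend. Next row=LF[5]=0
  step 2: row=0, L[0]='0', prepend. Next row=LF[0]=1
  step 3: row=1, L[1]='0', prepend. Next row=LF[1]=2
  step 4: row=2, L[2]='0', prepend. Next row=LF[2]=3
  step 5: row=3, L[3]='b', prepend. Next row=LF[3]=6
  step 6: row=6, L[6]='1', prepend. Next row=LF[6]=4
  step 7: row=4, L[4]='d', prepend. Next row=LF[4]=7
  step 8: row=7, L[7]='3', prepend. Next row=LF[7]=5
Reversed output: 3d1b000$

Answer: 3d1b000$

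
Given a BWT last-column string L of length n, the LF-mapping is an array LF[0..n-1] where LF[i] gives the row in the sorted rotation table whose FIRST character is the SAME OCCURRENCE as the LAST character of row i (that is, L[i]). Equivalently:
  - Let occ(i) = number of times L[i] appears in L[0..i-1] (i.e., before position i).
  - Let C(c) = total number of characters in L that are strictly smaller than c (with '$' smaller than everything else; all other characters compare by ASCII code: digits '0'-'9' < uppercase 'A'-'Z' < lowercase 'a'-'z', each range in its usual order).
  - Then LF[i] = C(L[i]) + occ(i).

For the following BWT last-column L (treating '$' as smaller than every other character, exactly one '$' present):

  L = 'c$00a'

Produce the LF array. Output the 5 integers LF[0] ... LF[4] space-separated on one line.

Answer: 4 0 1 2 3

Derivation:
Char counts: '$':1, '0':2, 'a':1, 'c':1
C (first-col start): C('$')=0, C('0')=1, C('a')=3, C('c')=4
L[0]='c': occ=0, LF[0]=C('c')+0=4+0=4
L[1]='$': occ=0, LF[1]=C('$')+0=0+0=0
L[2]='0': occ=0, LF[2]=C('0')+0=1+0=1
L[3]='0': occ=1, LF[3]=C('0')+1=1+1=2
L[4]='a': occ=0, LF[4]=C('a')+0=3+0=3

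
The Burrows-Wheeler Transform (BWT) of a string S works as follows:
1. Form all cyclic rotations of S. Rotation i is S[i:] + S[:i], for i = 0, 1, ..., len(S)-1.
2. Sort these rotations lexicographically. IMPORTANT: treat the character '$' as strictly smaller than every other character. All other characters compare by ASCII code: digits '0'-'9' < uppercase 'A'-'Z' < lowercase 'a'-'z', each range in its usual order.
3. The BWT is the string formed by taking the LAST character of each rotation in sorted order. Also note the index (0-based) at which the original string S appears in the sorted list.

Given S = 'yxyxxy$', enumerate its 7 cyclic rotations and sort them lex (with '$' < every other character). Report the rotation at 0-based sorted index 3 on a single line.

Answer: xyxxy$y

Derivation:
All 7 rotations (rotation i = S[i:]+S[:i]):
  rot[0] = yxyxxy$
  rot[1] = xyxxy$y
  rot[2] = yxxy$yx
  rot[3] = xxy$yxy
  rot[4] = xy$yxyx
  rot[5] = y$yxyxx
  rot[6] = $yxyxxy
Sorted (with $ < everything):
  sorted[0] = $yxyxxy
  sorted[1] = xxy$yxy
  sorted[2] = xy$yxyx
  sorted[3] = xyxxy$y
  sorted[4] = y$yxyxx
  sorted[5] = yxxy$yx
  sorted[6] = yxyxxy$
sorted[3] = xyxxy$y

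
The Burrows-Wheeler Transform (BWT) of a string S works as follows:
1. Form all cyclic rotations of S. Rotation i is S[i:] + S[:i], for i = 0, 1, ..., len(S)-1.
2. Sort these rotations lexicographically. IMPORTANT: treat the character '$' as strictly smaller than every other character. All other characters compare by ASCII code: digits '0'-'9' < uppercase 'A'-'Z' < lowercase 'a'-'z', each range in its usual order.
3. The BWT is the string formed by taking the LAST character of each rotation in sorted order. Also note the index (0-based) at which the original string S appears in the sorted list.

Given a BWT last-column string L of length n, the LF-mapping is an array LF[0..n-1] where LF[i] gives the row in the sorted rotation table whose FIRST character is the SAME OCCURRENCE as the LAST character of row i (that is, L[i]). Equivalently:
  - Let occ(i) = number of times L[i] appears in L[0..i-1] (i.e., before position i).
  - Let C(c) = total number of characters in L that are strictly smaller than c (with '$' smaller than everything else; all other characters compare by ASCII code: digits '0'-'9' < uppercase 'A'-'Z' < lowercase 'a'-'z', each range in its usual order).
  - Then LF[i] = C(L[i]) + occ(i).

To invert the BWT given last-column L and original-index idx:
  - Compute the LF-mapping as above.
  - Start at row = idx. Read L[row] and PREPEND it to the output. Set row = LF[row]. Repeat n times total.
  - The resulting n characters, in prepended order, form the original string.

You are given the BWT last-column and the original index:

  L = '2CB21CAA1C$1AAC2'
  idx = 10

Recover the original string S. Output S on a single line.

LF mapping: 4 12 11 5 1 13 7 8 2 14 0 3 9 10 15 6
Walk LF starting at row 10, prepending L[row]:
  step 1: row=10, L[10]='$', prepend. Next row=LF[10]=0
  step 2: row=0, L[0]='2', prepend. Next row=LF[0]=4
  step 3: row=4, L[4]='1', prepend. Next row=LF[4]=1
  step 4: row=1, L[1]='C', prepend. Next row=LF[1]=12
  step 5: row=12, L[12]='A', prepend. Next row=LF[12]=9
  step 6: row=9, L[9]='C', prepend. Next row=LF[9]=14
  step 7: row=14, L[14]='C', prepend. Next row=LF[14]=15
  step 8: row=15, L[15]='2', prepend. Next row=LF[15]=6
  step 9: row=6, L[6]='A', prepend. Next row=LF[6]=7
  step 10: row=7, L[7]='A', prepend. Next row=LF[7]=8
  step 11: row=8, L[8]='1', prepend. Next row=LF[8]=2
  step 12: row=2, L[2]='B', prepend. Next row=LF[2]=11
  step 13: row=11, L[11]='1', prepend. Next row=LF[11]=3
  step 14: row=3, L[3]='2', prepend. Next row=LF[3]=5
  step 15: row=5, L[5]='C', prepend. Next row=LF[5]=13
  step 16: row=13, L[13]='A', prepend. Next row=LF[13]=10
Reversed output: AC21B1AA2CCAC12$

Answer: AC21B1AA2CCAC12$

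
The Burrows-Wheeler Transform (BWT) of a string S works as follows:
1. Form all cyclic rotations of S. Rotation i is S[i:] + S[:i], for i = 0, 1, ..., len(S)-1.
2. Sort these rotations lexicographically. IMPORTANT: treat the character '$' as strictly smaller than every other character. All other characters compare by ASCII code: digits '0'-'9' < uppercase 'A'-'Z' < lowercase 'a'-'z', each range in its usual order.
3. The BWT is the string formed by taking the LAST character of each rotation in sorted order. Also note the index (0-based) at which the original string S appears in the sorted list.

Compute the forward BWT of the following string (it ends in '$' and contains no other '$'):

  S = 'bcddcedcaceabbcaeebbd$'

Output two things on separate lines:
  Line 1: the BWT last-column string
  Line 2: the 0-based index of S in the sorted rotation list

All 22 rotations (rotation i = S[i:]+S[:i]):
  rot[0] = bcddcedcaceabbcaeebbd$
  rot[1] = cddcedcaceabbcaeebbd$b
  rot[2] = ddcedcaceabbcaeebbd$bc
  rot[3] = dcedcaceabbcaeebbd$bcd
  rot[4] = cedcaceabbcaeebbd$bcdd
  rot[5] = edcaceabbcaeebbd$bcddc
  rot[6] = dcaceabbcaeebbd$bcddce
  rot[7] = caceabbcaeebbd$bcddced
  rot[8] = aceabbcaeebbd$bcddcedc
  rot[9] = ceabbcaeebbd$bcddcedca
  rot[10] = eabbcaeebbd$bcddcedcac
  rot[11] = abbcaeebbd$bcddcedcace
  rot[12] = bbcaeebbd$bcddcedcacea
  rot[13] = bcaeebbd$bcddcedcaceab
  rot[14] = caeebbd$bcddcedcaceabb
  rot[15] = aeebbd$bcddcedcaceabbc
  rot[16] = eebbd$bcddcedcaceabbca
  rot[17] = ebbd$bcddcedcaceabbcae
  rot[18] = bbd$bcddcedcaceabbcaee
  rot[19] = bd$bcddcedcaceabbcaeeb
  rot[20] = d$bcddcedcaceabbcaeebb
  rot[21] = $bcddcedcaceabbcaeebbd
Sorted (with $ < everything):
  sorted[0] = $bcddcedcaceabbcaeebbd  (last char: 'd')
  sorted[1] = abbcaeebbd$bcddcedcace  (last char: 'e')
  sorted[2] = aceabbcaeebbd$bcddcedc  (last char: 'c')
  sorted[3] = aeebbd$bcddcedcaceabbc  (last char: 'c')
  sorted[4] = bbcaeebbd$bcddcedcacea  (last char: 'a')
  sorted[5] = bbd$bcddcedcaceabbcaee  (last char: 'e')
  sorted[6] = bcaeebbd$bcddcedcaceab  (last char: 'b')
  sorted[7] = bcddcedcaceabbcaeebbd$  (last char: '$')
  sorted[8] = bd$bcddcedcaceabbcaeeb  (last char: 'b')
  sorted[9] = caceabbcaeebbd$bcddced  (last char: 'd')
  sorted[10] = caeebbd$bcddcedcaceabb  (last char: 'b')
  sorted[11] = cddcedcaceabbcaeebbd$b  (last char: 'b')
  sorted[12] = ceabbcaeebbd$bcddcedca  (last char: 'a')
  sorted[13] = cedcaceabbcaeebbd$bcdd  (last char: 'd')
  sorted[14] = d$bcddcedcaceabbcaeebb  (last char: 'b')
  sorted[15] = dcaceabbcaeebbd$bcddce  (last char: 'e')
  sorted[16] = dcedcaceabbcaeebbd$bcd  (last char: 'd')
  sorted[17] = ddcedcaceabbcaeebbd$bc  (last char: 'c')
  sorted[18] = eabbcaeebbd$bcddcedcac  (last char: 'c')
  sorted[19] = ebbd$bcddcedcaceabbcae  (last char: 'e')
  sorted[20] = edcaceabbcaeebbd$bcddc  (last char: 'c')
  sorted[21] = eebbd$bcddcedcaceabbca  (last char: 'a')
Last column: deccaeb$bdbbadbedcceca
Original string S is at sorted index 7

Answer: deccaeb$bdbbadbedcceca
7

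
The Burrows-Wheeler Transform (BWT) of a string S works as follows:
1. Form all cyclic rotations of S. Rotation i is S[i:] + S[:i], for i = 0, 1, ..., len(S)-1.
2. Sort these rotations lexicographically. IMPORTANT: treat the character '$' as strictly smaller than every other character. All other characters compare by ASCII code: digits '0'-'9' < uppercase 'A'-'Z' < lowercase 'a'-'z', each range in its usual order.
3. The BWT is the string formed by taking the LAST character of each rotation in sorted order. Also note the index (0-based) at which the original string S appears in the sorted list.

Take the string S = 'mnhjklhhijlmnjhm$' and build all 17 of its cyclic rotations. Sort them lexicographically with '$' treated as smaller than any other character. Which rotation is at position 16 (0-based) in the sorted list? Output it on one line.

Answer: njhm$mnhjklhhijlm

Derivation:
All 17 rotations (rotation i = S[i:]+S[:i]):
  rot[0] = mnhjklhhijlmnjhm$
  rot[1] = nhjklhhijlmnjhm$m
  rot[2] = hjklhhijlmnjhm$mn
  rot[3] = jklhhijlmnjhm$mnh
  rot[4] = klhhijlmnjhm$mnhj
  rot[5] = lhhijlmnjhm$mnhjk
  rot[6] = hhijlmnjhm$mnhjkl
  rot[7] = hijlmnjhm$mnhjklh
  rot[8] = ijlmnjhm$mnhjklhh
  rot[9] = jlmnjhm$mnhjklhhi
  rot[10] = lmnjhm$mnhjklhhij
  rot[11] = mnjhm$mnhjklhhijl
  rot[12] = njhm$mnhjklhhijlm
  rot[13] = jhm$mnhjklhhijlmn
  rot[14] = hm$mnhjklhhijlmnj
  rot[15] = m$mnhjklhhijlmnjh
  rot[16] = $mnhjklhhijlmnjhm
Sorted (with $ < everything):
  sorted[0] = $mnhjklhhijlmnjhm
  sorted[1] = hhijlmnjhm$mnhjkl
  sorted[2] = hijlmnjhm$mnhjklh
  sorted[3] = hjklhhijlmnjhm$mn
  sorted[4] = hm$mnhjklhhijlmnj
  sorted[5] = ijlmnjhm$mnhjklhh
  sorted[6] = jhm$mnhjklhhijlmn
  sorted[7] = jklhhijlmnjhm$mnh
  sorted[8] = jlmnjhm$mnhjklhhi
  sorted[9] = klhhijlmnjhm$mnhj
  sorted[10] = lhhijlmnjhm$mnhjk
  sorted[11] = lmnjhm$mnhjklhhij
  sorted[12] = m$mnhjklhhijlmnjh
  sorted[13] = mnhjklhhijlmnjhm$
  sorted[14] = mnjhm$mnhjklhhijl
  sorted[15] = nhjklhhijlmnjhm$m
  sorted[16] = njhm$mnhjklhhijlm
sorted[16] = njhm$mnhjklhhijlm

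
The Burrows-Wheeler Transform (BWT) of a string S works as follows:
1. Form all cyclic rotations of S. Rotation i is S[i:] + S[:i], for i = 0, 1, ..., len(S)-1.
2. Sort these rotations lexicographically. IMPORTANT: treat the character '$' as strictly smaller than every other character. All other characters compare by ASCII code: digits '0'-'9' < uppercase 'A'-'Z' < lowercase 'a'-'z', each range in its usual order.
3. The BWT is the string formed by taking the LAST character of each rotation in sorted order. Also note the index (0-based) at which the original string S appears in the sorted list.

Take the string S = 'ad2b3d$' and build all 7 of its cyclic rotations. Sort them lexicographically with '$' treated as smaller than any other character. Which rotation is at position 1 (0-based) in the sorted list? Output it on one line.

All 7 rotations (rotation i = S[i:]+S[:i]):
  rot[0] = ad2b3d$
  rot[1] = d2b3d$a
  rot[2] = 2b3d$ad
  rot[3] = b3d$ad2
  rot[4] = 3d$ad2b
  rot[5] = d$ad2b3
  rot[6] = $ad2b3d
Sorted (with $ < everything):
  sorted[0] = $ad2b3d
  sorted[1] = 2b3d$ad
  sorted[2] = 3d$ad2b
  sorted[3] = ad2b3d$
  sorted[4] = b3d$ad2
  sorted[5] = d$ad2b3
  sorted[6] = d2b3d$a
sorted[1] = 2b3d$ad

Answer: 2b3d$ad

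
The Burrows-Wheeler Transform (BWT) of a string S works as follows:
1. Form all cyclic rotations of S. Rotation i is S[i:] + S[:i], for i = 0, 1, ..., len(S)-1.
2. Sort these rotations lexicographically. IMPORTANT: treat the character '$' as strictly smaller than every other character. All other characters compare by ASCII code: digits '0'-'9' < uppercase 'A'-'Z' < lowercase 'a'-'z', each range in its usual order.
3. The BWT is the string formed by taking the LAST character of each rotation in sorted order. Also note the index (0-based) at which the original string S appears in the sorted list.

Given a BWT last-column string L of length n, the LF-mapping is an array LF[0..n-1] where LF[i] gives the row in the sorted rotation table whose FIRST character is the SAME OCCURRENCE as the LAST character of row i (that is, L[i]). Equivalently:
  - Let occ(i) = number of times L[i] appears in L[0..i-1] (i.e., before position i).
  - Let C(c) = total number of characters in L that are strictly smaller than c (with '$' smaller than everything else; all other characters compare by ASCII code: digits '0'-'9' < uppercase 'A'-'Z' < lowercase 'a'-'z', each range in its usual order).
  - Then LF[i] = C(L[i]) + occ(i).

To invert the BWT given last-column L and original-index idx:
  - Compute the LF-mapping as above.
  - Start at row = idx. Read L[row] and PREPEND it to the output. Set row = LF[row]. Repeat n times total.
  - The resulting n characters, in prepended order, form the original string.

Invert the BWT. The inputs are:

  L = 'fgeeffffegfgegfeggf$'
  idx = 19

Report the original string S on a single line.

Answer: ggfggfffefgeeefegff$

Derivation:
LF mapping: 6 14 1 2 7 8 9 10 3 15 11 16 4 17 12 5 18 19 13 0
Walk LF starting at row 19, prepending L[row]:
  step 1: row=19, L[19]='$', prepend. Next row=LF[19]=0
  step 2: row=0, L[0]='f', prepend. Next row=LF[0]=6
  step 3: row=6, L[6]='f', prepend. Next row=LF[6]=9
  step 4: row=9, L[9]='g', prepend. Next row=LF[9]=15
  step 5: row=15, L[15]='e', prepend. Next row=LF[15]=5
  step 6: row=5, L[5]='f', prepend. Next row=LF[5]=8
  step 7: row=8, L[8]='e', prepend. Next row=LF[8]=3
  step 8: row=3, L[3]='e', prepend. Next row=LF[3]=2
  step 9: row=2, L[2]='e', prepend. Next row=LF[2]=1
  step 10: row=1, L[1]='g', prepend. Next row=LF[1]=14
  step 11: row=14, L[14]='f', prepend. Next row=LF[14]=12
  step 12: row=12, L[12]='e', prepend. Next row=LF[12]=4
  step 13: row=4, L[4]='f', prepend. Next row=LF[4]=7
  step 14: row=7, L[7]='f', prepend. Next row=LF[7]=10
  step 15: row=10, L[10]='f', prepend. Next row=LF[10]=11
  step 16: row=11, L[11]='g', prepend. Next row=LF[11]=16
  step 17: row=16, L[16]='g', prepend. Next row=LF[16]=18
  step 18: row=18, L[18]='f', prepend. Next row=LF[18]=13
  step 19: row=13, L[13]='g', prepend. Next row=LF[13]=17
  step 20: row=17, L[17]='g', prepend. Next row=LF[17]=19
Reversed output: ggfggfffefgeeefegff$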